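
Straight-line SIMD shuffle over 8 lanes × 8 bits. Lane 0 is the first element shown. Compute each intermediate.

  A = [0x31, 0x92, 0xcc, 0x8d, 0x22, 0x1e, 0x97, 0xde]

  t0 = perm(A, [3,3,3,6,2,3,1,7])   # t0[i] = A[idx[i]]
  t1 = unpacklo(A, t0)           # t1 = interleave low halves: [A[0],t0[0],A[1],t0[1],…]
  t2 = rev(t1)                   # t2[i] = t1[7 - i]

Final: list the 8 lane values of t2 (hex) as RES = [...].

RES = [0x97, 0x8d, 0x8d, 0xcc, 0x8d, 0x92, 0x8d, 0x31]

t0 = [0x8d, 0x8d, 0x8d, 0x97, 0xcc, 0x8d, 0x92, 0xde]
t1 = [0x31, 0x8d, 0x92, 0x8d, 0xcc, 0x8d, 0x8d, 0x97]
t2 = [0x97, 0x8d, 0x8d, 0xcc, 0x8d, 0x92, 0x8d, 0x31]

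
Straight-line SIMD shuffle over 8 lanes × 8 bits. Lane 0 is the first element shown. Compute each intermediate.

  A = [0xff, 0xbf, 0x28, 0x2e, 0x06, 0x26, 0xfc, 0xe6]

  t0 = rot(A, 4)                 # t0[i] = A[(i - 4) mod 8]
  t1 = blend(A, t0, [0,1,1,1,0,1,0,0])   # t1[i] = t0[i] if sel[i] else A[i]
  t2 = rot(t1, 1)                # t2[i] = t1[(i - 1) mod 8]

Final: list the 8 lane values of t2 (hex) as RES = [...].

RES = [0xe6, 0xff, 0x26, 0xfc, 0xe6, 0x06, 0xbf, 0xfc]

→ t0 |06|26|fc|e6|ff|bf|28|2e|
→ t1 |ff|26|fc|e6|06|bf|fc|e6|
→ t2 |e6|ff|26|fc|e6|06|bf|fc|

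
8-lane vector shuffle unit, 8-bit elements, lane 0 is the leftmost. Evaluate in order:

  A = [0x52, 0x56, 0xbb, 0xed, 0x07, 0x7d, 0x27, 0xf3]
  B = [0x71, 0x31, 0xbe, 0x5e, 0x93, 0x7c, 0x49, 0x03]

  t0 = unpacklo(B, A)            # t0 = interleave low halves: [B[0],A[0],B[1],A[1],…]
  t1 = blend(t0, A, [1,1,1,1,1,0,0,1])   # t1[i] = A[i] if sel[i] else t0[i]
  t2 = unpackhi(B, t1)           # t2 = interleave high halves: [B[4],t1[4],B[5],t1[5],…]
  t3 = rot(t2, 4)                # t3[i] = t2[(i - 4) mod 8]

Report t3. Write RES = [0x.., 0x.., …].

→ t0 |71|52|31|56|be|bb|5e|ed|
→ t1 |52|56|bb|ed|07|bb|5e|f3|
→ t2 |93|07|7c|bb|49|5e|03|f3|
→ t3 |49|5e|03|f3|93|07|7c|bb|

RES = [0x49, 0x5e, 0x03, 0xf3, 0x93, 0x07, 0x7c, 0xbb]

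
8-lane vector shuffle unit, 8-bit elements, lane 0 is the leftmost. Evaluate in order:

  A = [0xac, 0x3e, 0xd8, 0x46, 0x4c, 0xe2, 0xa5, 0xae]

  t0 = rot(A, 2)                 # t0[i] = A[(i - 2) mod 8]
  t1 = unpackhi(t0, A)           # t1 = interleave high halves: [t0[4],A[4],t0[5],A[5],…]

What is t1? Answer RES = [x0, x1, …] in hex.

RES = [ 0xd8  0x4c  0x46  0xe2  0x4c  0xa5  0xe2  0xae ]

→ t0 |a5|ae|ac|3e|d8|46|4c|e2|
→ t1 |d8|4c|46|e2|4c|a5|e2|ae|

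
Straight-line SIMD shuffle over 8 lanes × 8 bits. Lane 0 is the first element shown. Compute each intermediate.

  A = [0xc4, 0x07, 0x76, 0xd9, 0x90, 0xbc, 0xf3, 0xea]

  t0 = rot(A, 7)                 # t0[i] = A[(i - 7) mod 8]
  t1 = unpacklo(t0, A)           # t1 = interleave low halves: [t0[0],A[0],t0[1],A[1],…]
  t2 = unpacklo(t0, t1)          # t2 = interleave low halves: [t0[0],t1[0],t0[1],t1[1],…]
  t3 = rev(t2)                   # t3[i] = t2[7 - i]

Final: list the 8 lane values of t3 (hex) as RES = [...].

→ t0 |07|76|d9|90|bc|f3|ea|c4|
→ t1 |07|c4|76|07|d9|76|90|d9|
→ t2 |07|07|76|c4|d9|76|90|07|
→ t3 |07|90|76|d9|c4|76|07|07|

RES = [ 0x07  0x90  0x76  0xd9  0xc4  0x76  0x07  0x07 ]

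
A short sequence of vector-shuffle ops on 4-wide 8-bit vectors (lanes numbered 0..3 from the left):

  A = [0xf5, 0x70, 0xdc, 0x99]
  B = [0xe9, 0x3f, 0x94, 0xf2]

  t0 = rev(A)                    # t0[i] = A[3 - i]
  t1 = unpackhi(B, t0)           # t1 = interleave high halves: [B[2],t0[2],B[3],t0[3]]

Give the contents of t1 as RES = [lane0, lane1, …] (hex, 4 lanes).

RES = [ 0x94  0x70  0xf2  0xf5 ]

t0 = [0x99, 0xdc, 0x70, 0xf5]
t1 = [0x94, 0x70, 0xf2, 0xf5]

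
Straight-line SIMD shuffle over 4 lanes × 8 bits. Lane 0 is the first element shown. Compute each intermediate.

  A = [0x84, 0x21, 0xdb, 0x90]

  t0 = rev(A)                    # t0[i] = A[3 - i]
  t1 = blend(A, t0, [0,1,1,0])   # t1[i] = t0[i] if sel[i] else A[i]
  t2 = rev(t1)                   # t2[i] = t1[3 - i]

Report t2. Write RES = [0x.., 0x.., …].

t0 = [0x90, 0xdb, 0x21, 0x84]
t1 = [0x84, 0xdb, 0x21, 0x90]
t2 = [0x90, 0x21, 0xdb, 0x84]

RES = [ 0x90  0x21  0xdb  0x84 ]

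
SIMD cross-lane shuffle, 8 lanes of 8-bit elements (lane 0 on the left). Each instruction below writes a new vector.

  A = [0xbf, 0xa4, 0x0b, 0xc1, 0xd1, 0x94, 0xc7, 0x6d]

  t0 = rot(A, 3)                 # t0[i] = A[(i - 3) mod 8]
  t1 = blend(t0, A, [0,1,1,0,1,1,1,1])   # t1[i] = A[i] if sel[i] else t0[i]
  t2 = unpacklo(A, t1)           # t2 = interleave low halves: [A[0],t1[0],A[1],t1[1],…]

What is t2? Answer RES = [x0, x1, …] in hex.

  t0: 94 c7 6d bf a4 0b c1 d1
  t1: 94 a4 0b bf d1 94 c7 6d
  t2: bf 94 a4 a4 0b 0b c1 bf

RES = [0xbf, 0x94, 0xa4, 0xa4, 0x0b, 0x0b, 0xc1, 0xbf]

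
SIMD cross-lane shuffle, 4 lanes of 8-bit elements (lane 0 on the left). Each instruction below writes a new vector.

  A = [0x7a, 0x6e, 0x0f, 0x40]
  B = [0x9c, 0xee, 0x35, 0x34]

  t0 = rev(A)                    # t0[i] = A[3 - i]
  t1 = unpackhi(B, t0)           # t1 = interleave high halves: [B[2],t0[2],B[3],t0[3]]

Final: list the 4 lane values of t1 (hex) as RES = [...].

→ t0 |40|0f|6e|7a|
→ t1 |35|6e|34|7a|

RES = [ 0x35  0x6e  0x34  0x7a ]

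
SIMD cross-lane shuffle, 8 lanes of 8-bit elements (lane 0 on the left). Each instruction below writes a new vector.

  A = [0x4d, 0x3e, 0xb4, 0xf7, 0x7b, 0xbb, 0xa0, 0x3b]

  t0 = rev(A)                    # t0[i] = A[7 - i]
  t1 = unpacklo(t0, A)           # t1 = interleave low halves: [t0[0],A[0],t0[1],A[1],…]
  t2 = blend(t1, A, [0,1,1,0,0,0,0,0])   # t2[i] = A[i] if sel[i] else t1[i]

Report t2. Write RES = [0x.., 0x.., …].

→ t0 |3b|a0|bb|7b|f7|b4|3e|4d|
→ t1 |3b|4d|a0|3e|bb|b4|7b|f7|
→ t2 |3b|3e|b4|3e|bb|b4|7b|f7|

RES = [0x3b, 0x3e, 0xb4, 0x3e, 0xbb, 0xb4, 0x7b, 0xf7]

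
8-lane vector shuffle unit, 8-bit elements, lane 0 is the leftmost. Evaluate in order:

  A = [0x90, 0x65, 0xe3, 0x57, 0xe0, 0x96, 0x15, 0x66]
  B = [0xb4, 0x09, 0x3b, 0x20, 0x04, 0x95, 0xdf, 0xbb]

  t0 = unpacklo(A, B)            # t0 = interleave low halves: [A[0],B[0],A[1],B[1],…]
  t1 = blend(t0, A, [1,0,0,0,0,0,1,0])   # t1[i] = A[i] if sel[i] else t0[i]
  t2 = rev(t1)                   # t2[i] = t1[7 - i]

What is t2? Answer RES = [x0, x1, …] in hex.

t0 = [0x90, 0xb4, 0x65, 0x09, 0xe3, 0x3b, 0x57, 0x20]
t1 = [0x90, 0xb4, 0x65, 0x09, 0xe3, 0x3b, 0x15, 0x20]
t2 = [0x20, 0x15, 0x3b, 0xe3, 0x09, 0x65, 0xb4, 0x90]

RES = [0x20, 0x15, 0x3b, 0xe3, 0x09, 0x65, 0xb4, 0x90]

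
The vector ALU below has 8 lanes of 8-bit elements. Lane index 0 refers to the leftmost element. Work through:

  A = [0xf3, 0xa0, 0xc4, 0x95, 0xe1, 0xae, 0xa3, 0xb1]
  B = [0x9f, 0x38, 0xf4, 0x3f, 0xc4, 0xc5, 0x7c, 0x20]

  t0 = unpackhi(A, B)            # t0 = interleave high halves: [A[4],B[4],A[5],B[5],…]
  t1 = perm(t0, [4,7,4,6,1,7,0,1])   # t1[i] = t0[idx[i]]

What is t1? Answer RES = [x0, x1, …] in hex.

RES = [0xa3, 0x20, 0xa3, 0xb1, 0xc4, 0x20, 0xe1, 0xc4]

t0 = [0xe1, 0xc4, 0xae, 0xc5, 0xa3, 0x7c, 0xb1, 0x20]
t1 = [0xa3, 0x20, 0xa3, 0xb1, 0xc4, 0x20, 0xe1, 0xc4]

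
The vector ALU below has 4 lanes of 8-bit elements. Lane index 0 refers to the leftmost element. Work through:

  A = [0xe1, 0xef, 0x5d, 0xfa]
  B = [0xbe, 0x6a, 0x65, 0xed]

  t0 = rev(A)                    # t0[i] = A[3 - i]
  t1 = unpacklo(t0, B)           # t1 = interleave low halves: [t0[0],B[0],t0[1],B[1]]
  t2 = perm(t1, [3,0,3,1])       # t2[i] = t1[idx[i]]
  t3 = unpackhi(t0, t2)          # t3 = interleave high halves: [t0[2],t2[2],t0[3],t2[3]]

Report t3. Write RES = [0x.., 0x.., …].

RES = [0xef, 0x6a, 0xe1, 0xbe]

→ t0 |fa|5d|ef|e1|
→ t1 |fa|be|5d|6a|
→ t2 |6a|fa|6a|be|
→ t3 |ef|6a|e1|be|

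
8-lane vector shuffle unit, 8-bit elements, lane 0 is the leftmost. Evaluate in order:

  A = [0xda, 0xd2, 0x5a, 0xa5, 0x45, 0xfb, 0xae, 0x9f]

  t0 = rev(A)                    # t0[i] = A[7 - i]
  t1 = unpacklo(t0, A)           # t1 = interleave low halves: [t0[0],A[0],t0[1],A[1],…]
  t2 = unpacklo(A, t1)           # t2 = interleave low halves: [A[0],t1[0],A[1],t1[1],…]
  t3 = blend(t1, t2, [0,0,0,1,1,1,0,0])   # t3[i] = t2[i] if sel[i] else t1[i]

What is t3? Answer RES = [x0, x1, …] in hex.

  t0: 9f ae fb 45 a5 5a d2 da
  t1: 9f da ae d2 fb 5a 45 a5
  t2: da 9f d2 da 5a ae a5 d2
  t3: 9f da ae da 5a ae 45 a5

RES = [0x9f, 0xda, 0xae, 0xda, 0x5a, 0xae, 0x45, 0xa5]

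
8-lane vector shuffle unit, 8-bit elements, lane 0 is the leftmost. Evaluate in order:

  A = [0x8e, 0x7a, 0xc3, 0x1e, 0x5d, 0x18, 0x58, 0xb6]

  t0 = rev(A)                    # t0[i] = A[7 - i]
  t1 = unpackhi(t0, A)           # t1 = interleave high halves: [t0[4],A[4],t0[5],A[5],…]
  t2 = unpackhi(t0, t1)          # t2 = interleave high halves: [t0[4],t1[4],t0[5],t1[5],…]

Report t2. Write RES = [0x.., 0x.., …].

RES = [0x1e, 0x7a, 0xc3, 0x58, 0x7a, 0x8e, 0x8e, 0xb6]

→ t0 |b6|58|18|5d|1e|c3|7a|8e|
→ t1 |1e|5d|c3|18|7a|58|8e|b6|
→ t2 |1e|7a|c3|58|7a|8e|8e|b6|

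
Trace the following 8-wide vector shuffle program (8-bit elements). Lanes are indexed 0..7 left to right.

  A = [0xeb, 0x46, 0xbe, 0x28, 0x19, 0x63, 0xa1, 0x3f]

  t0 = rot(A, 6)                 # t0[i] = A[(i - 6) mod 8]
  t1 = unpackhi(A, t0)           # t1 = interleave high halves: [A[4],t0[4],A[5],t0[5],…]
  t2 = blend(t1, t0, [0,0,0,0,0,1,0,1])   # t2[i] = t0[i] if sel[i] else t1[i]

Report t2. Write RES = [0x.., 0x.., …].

RES = [0x19, 0xa1, 0x63, 0x3f, 0xa1, 0x3f, 0x3f, 0x46]

  t0: be 28 19 63 a1 3f eb 46
  t1: 19 a1 63 3f a1 eb 3f 46
  t2: 19 a1 63 3f a1 3f 3f 46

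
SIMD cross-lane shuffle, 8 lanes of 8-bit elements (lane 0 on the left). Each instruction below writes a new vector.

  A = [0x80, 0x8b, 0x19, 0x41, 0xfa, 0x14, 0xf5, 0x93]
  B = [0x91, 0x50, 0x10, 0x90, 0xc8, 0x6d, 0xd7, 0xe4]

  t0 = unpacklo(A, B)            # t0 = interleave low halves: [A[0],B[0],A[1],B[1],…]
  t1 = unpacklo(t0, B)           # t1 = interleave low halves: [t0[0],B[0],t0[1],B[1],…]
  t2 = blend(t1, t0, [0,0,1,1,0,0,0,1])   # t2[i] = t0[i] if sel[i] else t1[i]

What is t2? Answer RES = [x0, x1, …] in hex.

RES = [ 0x80  0x91  0x8b  0x50  0x8b  0x10  0x50  0x90 ]

  t0: 80 91 8b 50 19 10 41 90
  t1: 80 91 91 50 8b 10 50 90
  t2: 80 91 8b 50 8b 10 50 90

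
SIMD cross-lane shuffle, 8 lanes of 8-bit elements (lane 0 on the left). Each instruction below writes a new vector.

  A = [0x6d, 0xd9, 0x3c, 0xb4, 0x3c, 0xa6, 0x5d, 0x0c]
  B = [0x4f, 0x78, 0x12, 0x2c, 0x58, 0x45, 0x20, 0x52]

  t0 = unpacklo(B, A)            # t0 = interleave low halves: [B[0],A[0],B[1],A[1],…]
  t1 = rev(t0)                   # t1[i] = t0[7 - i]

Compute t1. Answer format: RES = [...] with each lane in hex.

RES = [ 0xb4  0x2c  0x3c  0x12  0xd9  0x78  0x6d  0x4f ]

→ t0 |4f|6d|78|d9|12|3c|2c|b4|
→ t1 |b4|2c|3c|12|d9|78|6d|4f|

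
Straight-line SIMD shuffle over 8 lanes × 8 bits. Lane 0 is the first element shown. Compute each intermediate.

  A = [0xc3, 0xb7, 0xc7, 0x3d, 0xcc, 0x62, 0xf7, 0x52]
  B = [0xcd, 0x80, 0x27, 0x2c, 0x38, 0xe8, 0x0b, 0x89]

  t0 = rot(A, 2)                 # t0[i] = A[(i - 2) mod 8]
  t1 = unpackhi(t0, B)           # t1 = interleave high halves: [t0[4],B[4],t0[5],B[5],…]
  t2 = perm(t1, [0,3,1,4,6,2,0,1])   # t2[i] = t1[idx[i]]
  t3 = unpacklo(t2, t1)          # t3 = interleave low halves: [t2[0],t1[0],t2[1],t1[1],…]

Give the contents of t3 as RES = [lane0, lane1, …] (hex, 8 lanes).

RES = [ 0xc7  0xc7  0xe8  0x38  0x38  0x3d  0xcc  0xe8 ]

  t0: f7 52 c3 b7 c7 3d cc 62
  t1: c7 38 3d e8 cc 0b 62 89
  t2: c7 e8 38 cc 62 3d c7 38
  t3: c7 c7 e8 38 38 3d cc e8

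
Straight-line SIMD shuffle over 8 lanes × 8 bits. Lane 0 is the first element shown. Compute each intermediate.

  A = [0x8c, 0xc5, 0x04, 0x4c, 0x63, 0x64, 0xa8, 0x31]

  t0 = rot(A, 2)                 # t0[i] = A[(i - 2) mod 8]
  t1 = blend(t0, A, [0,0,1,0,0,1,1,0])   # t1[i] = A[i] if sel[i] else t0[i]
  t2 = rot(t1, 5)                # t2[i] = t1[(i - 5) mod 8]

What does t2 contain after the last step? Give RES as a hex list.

t0 = [0xa8, 0x31, 0x8c, 0xc5, 0x04, 0x4c, 0x63, 0x64]
t1 = [0xa8, 0x31, 0x04, 0xc5, 0x04, 0x64, 0xa8, 0x64]
t2 = [0xc5, 0x04, 0x64, 0xa8, 0x64, 0xa8, 0x31, 0x04]

RES = [ 0xc5  0x04  0x64  0xa8  0x64  0xa8  0x31  0x04 ]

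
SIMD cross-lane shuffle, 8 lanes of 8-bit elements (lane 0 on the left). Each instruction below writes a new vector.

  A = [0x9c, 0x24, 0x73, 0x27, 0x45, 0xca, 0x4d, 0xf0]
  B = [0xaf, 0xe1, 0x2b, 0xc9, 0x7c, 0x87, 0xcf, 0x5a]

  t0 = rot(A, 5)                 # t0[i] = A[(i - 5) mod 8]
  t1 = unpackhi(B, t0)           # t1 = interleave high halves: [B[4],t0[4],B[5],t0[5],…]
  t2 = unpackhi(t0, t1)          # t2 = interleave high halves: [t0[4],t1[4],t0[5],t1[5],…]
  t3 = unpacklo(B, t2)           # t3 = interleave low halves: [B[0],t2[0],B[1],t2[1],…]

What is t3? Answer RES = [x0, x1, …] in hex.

  t0: 27 45 ca 4d f0 9c 24 73
  t1: 7c f0 87 9c cf 24 5a 73
  t2: f0 cf 9c 24 24 5a 73 73
  t3: af f0 e1 cf 2b 9c c9 24

RES = [0xaf, 0xf0, 0xe1, 0xcf, 0x2b, 0x9c, 0xc9, 0x24]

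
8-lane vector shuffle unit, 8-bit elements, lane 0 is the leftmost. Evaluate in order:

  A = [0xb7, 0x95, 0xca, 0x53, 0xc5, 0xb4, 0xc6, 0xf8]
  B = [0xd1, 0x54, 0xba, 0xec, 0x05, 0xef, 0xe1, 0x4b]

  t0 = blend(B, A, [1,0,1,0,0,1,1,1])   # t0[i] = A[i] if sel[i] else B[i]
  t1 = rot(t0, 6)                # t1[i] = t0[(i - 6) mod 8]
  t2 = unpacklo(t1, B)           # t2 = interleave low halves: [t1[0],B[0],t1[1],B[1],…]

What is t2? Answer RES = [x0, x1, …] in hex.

RES = [ 0xca  0xd1  0xec  0x54  0x05  0xba  0xb4  0xec ]

  t0: b7 54 ca ec 05 b4 c6 f8
  t1: ca ec 05 b4 c6 f8 b7 54
  t2: ca d1 ec 54 05 ba b4 ec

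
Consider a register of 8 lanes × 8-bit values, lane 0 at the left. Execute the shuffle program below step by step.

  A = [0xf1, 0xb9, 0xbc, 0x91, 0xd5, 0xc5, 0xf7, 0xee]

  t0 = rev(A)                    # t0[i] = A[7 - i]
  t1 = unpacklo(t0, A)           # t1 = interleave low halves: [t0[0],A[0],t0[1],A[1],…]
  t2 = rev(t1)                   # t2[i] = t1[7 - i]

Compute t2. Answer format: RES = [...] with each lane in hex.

RES = [0x91, 0xd5, 0xbc, 0xc5, 0xb9, 0xf7, 0xf1, 0xee]

t0 = [0xee, 0xf7, 0xc5, 0xd5, 0x91, 0xbc, 0xb9, 0xf1]
t1 = [0xee, 0xf1, 0xf7, 0xb9, 0xc5, 0xbc, 0xd5, 0x91]
t2 = [0x91, 0xd5, 0xbc, 0xc5, 0xb9, 0xf7, 0xf1, 0xee]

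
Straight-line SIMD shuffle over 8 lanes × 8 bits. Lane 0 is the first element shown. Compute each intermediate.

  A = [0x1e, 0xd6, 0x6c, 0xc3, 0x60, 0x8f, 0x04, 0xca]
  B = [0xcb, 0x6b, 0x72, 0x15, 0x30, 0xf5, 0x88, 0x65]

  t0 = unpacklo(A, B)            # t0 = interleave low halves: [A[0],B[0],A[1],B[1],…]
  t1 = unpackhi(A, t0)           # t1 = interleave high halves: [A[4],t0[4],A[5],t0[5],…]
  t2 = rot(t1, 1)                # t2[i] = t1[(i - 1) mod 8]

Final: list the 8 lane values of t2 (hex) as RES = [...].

  t0: 1e cb d6 6b 6c 72 c3 15
  t1: 60 6c 8f 72 04 c3 ca 15
  t2: 15 60 6c 8f 72 04 c3 ca

RES = [ 0x15  0x60  0x6c  0x8f  0x72  0x04  0xc3  0xca ]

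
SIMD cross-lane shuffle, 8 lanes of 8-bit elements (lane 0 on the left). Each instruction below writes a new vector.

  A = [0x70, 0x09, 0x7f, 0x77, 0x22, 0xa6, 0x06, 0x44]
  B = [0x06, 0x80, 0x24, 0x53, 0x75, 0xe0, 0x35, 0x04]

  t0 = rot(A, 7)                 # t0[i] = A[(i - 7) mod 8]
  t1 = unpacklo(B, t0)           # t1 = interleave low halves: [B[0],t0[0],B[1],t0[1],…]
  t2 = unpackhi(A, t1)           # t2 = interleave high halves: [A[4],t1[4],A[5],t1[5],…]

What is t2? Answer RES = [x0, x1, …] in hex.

RES = [ 0x22  0x24  0xa6  0x77  0x06  0x53  0x44  0x22 ]

t0 = [0x09, 0x7f, 0x77, 0x22, 0xa6, 0x06, 0x44, 0x70]
t1 = [0x06, 0x09, 0x80, 0x7f, 0x24, 0x77, 0x53, 0x22]
t2 = [0x22, 0x24, 0xa6, 0x77, 0x06, 0x53, 0x44, 0x22]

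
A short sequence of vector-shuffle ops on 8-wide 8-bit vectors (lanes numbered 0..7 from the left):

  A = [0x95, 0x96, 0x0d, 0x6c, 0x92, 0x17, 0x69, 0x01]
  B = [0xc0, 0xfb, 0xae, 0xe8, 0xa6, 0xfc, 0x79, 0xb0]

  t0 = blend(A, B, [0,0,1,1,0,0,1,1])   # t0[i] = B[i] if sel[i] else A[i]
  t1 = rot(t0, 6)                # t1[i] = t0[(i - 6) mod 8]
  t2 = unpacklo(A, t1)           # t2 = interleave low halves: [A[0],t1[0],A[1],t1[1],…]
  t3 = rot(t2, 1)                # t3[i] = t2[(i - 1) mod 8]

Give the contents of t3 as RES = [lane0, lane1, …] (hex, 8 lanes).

  t0: 95 96 ae e8 92 17 79 b0
  t1: ae e8 92 17 79 b0 95 96
  t2: 95 ae 96 e8 0d 92 6c 17
  t3: 17 95 ae 96 e8 0d 92 6c

RES = [0x17, 0x95, 0xae, 0x96, 0xe8, 0x0d, 0x92, 0x6c]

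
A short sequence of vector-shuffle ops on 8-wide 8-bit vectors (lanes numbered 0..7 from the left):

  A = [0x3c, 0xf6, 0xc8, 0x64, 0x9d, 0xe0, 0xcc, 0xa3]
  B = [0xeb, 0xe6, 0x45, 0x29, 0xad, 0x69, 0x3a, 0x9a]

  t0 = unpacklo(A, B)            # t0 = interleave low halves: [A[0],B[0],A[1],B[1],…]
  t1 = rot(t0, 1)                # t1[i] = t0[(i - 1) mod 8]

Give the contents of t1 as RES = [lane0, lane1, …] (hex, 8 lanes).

RES = [0x29, 0x3c, 0xeb, 0xf6, 0xe6, 0xc8, 0x45, 0x64]

  t0: 3c eb f6 e6 c8 45 64 29
  t1: 29 3c eb f6 e6 c8 45 64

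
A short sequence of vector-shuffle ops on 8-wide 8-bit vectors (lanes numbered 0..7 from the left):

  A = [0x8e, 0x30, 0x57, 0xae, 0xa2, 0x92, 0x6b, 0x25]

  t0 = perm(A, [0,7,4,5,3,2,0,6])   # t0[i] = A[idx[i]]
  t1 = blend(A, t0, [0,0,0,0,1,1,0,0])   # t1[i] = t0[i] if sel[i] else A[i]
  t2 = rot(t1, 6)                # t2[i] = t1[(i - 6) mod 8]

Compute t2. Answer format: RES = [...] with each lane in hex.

→ t0 |8e|25|a2|92|ae|57|8e|6b|
→ t1 |8e|30|57|ae|ae|57|6b|25|
→ t2 |57|ae|ae|57|6b|25|8e|30|

RES = [ 0x57  0xae  0xae  0x57  0x6b  0x25  0x8e  0x30 ]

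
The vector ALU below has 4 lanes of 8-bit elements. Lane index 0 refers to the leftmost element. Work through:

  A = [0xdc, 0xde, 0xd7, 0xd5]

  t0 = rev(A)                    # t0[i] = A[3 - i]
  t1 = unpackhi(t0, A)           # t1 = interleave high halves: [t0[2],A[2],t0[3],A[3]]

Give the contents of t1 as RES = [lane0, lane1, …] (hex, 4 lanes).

RES = [0xde, 0xd7, 0xdc, 0xd5]

t0 = [0xd5, 0xd7, 0xde, 0xdc]
t1 = [0xde, 0xd7, 0xdc, 0xd5]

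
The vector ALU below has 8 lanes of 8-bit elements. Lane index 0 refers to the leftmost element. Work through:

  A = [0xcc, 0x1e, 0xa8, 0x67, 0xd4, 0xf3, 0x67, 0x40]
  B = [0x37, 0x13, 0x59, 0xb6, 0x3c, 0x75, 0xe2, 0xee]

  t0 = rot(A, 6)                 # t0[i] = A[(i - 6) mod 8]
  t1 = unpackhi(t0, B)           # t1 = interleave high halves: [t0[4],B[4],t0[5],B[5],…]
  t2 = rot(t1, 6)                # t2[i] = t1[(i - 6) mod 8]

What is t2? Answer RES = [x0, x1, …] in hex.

RES = [ 0x40  0x75  0xcc  0xe2  0x1e  0xee  0x67  0x3c ]

t0 = [0xa8, 0x67, 0xd4, 0xf3, 0x67, 0x40, 0xcc, 0x1e]
t1 = [0x67, 0x3c, 0x40, 0x75, 0xcc, 0xe2, 0x1e, 0xee]
t2 = [0x40, 0x75, 0xcc, 0xe2, 0x1e, 0xee, 0x67, 0x3c]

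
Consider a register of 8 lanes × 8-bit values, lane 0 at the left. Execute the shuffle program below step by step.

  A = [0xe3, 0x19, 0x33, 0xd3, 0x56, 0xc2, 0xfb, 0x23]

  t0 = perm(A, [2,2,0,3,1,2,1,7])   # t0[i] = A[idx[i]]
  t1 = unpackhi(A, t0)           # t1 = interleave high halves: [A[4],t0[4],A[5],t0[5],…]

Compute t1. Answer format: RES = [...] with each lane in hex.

RES = [0x56, 0x19, 0xc2, 0x33, 0xfb, 0x19, 0x23, 0x23]

t0 = [0x33, 0x33, 0xe3, 0xd3, 0x19, 0x33, 0x19, 0x23]
t1 = [0x56, 0x19, 0xc2, 0x33, 0xfb, 0x19, 0x23, 0x23]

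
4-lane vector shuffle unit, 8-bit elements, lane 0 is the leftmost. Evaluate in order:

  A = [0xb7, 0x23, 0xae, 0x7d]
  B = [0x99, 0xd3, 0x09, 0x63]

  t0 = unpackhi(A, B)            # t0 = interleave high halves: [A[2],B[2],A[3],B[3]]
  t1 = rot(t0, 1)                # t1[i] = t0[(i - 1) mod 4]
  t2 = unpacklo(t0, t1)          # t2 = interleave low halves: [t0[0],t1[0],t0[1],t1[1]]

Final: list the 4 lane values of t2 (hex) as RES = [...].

RES = [0xae, 0x63, 0x09, 0xae]

t0 = [0xae, 0x09, 0x7d, 0x63]
t1 = [0x63, 0xae, 0x09, 0x7d]
t2 = [0xae, 0x63, 0x09, 0xae]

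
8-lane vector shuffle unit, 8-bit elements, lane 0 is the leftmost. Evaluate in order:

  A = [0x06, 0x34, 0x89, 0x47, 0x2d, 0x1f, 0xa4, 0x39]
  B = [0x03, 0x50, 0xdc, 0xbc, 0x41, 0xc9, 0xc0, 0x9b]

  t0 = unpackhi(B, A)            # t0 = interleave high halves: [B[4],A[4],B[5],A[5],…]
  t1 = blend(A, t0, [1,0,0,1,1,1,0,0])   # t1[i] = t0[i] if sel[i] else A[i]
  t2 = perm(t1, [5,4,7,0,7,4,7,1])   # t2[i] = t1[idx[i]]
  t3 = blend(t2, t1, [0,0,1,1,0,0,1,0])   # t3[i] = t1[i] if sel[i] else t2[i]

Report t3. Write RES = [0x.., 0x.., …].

→ t0 |41|2d|c9|1f|c0|a4|9b|39|
→ t1 |41|34|89|1f|c0|a4|a4|39|
→ t2 |a4|c0|39|41|39|c0|39|34|
→ t3 |a4|c0|89|1f|39|c0|a4|34|

RES = [ 0xa4  0xc0  0x89  0x1f  0x39  0xc0  0xa4  0x34 ]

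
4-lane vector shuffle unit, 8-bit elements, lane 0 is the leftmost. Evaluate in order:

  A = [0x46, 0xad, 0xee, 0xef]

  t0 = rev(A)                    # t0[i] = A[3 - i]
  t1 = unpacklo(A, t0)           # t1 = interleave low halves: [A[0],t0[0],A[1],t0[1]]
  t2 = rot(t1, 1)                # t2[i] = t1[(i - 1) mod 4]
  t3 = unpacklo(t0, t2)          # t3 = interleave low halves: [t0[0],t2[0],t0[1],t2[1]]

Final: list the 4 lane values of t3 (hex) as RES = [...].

RES = [ 0xef  0xee  0xee  0x46 ]

t0 = [0xef, 0xee, 0xad, 0x46]
t1 = [0x46, 0xef, 0xad, 0xee]
t2 = [0xee, 0x46, 0xef, 0xad]
t3 = [0xef, 0xee, 0xee, 0x46]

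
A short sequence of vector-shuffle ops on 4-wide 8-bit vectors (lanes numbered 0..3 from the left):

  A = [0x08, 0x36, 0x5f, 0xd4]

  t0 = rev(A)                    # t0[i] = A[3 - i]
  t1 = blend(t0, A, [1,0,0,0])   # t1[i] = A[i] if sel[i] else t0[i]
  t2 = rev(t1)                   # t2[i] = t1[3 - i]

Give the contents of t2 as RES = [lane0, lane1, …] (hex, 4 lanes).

t0 = [0xd4, 0x5f, 0x36, 0x08]
t1 = [0x08, 0x5f, 0x36, 0x08]
t2 = [0x08, 0x36, 0x5f, 0x08]

RES = [ 0x08  0x36  0x5f  0x08 ]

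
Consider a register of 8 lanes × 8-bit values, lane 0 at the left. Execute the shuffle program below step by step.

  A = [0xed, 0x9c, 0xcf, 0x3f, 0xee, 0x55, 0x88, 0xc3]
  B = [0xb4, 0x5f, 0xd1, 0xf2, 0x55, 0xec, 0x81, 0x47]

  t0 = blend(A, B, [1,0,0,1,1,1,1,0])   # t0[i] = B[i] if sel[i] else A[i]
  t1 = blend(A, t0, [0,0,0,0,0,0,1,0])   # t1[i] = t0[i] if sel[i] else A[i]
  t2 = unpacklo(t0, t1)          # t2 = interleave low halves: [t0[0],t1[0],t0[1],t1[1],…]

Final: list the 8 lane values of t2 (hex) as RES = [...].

t0 = [0xb4, 0x9c, 0xcf, 0xf2, 0x55, 0xec, 0x81, 0xc3]
t1 = [0xed, 0x9c, 0xcf, 0x3f, 0xee, 0x55, 0x81, 0xc3]
t2 = [0xb4, 0xed, 0x9c, 0x9c, 0xcf, 0xcf, 0xf2, 0x3f]

RES = [ 0xb4  0xed  0x9c  0x9c  0xcf  0xcf  0xf2  0x3f ]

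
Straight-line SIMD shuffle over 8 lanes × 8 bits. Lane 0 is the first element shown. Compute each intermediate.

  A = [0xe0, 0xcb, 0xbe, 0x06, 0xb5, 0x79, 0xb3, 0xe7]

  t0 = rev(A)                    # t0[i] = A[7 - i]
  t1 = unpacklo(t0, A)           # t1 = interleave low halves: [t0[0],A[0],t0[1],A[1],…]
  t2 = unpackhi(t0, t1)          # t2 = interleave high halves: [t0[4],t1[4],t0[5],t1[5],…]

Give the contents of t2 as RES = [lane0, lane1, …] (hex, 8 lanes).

t0 = [0xe7, 0xb3, 0x79, 0xb5, 0x06, 0xbe, 0xcb, 0xe0]
t1 = [0xe7, 0xe0, 0xb3, 0xcb, 0x79, 0xbe, 0xb5, 0x06]
t2 = [0x06, 0x79, 0xbe, 0xbe, 0xcb, 0xb5, 0xe0, 0x06]

RES = [ 0x06  0x79  0xbe  0xbe  0xcb  0xb5  0xe0  0x06 ]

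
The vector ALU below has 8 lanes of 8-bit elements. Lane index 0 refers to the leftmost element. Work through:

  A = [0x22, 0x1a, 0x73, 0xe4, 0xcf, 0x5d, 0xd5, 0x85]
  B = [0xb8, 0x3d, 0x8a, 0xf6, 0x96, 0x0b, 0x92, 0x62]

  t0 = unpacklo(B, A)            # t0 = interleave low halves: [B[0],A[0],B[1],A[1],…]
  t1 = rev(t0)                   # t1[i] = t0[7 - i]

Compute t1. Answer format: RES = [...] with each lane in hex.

RES = [0xe4, 0xf6, 0x73, 0x8a, 0x1a, 0x3d, 0x22, 0xb8]

  t0: b8 22 3d 1a 8a 73 f6 e4
  t1: e4 f6 73 8a 1a 3d 22 b8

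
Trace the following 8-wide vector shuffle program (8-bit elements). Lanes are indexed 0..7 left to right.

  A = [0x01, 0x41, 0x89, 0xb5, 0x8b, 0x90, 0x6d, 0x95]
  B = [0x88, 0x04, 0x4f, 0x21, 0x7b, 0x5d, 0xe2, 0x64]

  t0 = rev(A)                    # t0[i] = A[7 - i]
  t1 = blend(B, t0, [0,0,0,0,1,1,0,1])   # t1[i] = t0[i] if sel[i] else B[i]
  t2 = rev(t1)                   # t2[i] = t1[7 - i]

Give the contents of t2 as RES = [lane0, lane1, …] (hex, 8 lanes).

RES = [ 0x01  0xe2  0x89  0xb5  0x21  0x4f  0x04  0x88 ]

→ t0 |95|6d|90|8b|b5|89|41|01|
→ t1 |88|04|4f|21|b5|89|e2|01|
→ t2 |01|e2|89|b5|21|4f|04|88|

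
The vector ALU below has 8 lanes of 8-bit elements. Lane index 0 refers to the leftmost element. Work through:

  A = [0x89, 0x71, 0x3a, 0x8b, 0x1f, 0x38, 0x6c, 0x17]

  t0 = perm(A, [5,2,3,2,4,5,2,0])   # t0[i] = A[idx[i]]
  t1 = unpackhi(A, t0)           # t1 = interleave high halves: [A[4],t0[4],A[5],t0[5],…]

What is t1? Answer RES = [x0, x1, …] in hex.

RES = [0x1f, 0x1f, 0x38, 0x38, 0x6c, 0x3a, 0x17, 0x89]

→ t0 |38|3a|8b|3a|1f|38|3a|89|
→ t1 |1f|1f|38|38|6c|3a|17|89|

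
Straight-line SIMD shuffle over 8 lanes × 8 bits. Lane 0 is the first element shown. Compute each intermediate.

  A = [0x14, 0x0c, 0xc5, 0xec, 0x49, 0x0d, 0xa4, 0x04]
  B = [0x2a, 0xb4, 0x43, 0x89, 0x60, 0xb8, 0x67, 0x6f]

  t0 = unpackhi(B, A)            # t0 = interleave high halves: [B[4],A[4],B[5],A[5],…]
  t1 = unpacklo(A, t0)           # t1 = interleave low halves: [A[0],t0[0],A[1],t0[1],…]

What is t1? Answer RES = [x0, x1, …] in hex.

  t0: 60 49 b8 0d 67 a4 6f 04
  t1: 14 60 0c 49 c5 b8 ec 0d

RES = [0x14, 0x60, 0x0c, 0x49, 0xc5, 0xb8, 0xec, 0x0d]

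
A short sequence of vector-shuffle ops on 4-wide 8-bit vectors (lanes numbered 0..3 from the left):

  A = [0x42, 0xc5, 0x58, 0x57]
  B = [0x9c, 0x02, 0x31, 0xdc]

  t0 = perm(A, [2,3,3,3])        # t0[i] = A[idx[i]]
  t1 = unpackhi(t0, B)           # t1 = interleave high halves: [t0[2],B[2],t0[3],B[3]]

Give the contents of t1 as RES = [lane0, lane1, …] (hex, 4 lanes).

  t0: 58 57 57 57
  t1: 57 31 57 dc

RES = [0x57, 0x31, 0x57, 0xdc]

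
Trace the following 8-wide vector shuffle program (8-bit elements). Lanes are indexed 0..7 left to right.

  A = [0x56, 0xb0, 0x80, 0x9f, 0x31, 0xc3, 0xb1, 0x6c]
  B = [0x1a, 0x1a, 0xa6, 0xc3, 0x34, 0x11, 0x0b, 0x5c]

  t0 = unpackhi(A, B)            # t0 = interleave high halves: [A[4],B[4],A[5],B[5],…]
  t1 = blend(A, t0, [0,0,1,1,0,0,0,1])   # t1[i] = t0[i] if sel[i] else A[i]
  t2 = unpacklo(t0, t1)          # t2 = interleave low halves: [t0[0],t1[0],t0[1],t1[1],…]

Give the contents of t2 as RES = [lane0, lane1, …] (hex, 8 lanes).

RES = [ 0x31  0x56  0x34  0xb0  0xc3  0xc3  0x11  0x11 ]

→ t0 |31|34|c3|11|b1|0b|6c|5c|
→ t1 |56|b0|c3|11|31|c3|b1|5c|
→ t2 |31|56|34|b0|c3|c3|11|11|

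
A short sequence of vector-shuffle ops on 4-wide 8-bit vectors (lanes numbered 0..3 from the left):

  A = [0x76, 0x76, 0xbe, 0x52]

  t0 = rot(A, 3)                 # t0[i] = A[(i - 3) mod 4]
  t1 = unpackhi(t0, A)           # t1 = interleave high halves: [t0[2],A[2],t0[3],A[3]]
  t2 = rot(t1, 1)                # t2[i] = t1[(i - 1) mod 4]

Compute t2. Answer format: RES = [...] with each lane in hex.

RES = [ 0x52  0x52  0xbe  0x76 ]

→ t0 |76|be|52|76|
→ t1 |52|be|76|52|
→ t2 |52|52|be|76|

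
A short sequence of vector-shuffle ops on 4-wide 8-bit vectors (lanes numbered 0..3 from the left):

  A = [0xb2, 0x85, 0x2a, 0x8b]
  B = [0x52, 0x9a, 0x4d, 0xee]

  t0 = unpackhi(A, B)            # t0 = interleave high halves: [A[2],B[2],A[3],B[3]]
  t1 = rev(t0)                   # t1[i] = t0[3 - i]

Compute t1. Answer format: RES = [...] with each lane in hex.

t0 = [0x2a, 0x4d, 0x8b, 0xee]
t1 = [0xee, 0x8b, 0x4d, 0x2a]

RES = [0xee, 0x8b, 0x4d, 0x2a]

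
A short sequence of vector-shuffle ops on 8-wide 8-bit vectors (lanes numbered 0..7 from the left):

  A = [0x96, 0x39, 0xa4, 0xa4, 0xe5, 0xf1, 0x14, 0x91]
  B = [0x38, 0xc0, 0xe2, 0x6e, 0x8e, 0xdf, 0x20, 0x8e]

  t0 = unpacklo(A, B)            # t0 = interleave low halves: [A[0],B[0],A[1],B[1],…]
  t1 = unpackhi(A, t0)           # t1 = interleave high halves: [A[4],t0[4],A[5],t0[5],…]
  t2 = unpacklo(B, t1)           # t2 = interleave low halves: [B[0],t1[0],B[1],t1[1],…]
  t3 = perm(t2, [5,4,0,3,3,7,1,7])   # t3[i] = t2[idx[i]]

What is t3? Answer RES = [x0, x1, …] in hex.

  t0: 96 38 39 c0 a4 e2 a4 6e
  t1: e5 a4 f1 e2 14 a4 91 6e
  t2: 38 e5 c0 a4 e2 f1 6e e2
  t3: f1 e2 38 a4 a4 e2 e5 e2

RES = [0xf1, 0xe2, 0x38, 0xa4, 0xa4, 0xe2, 0xe5, 0xe2]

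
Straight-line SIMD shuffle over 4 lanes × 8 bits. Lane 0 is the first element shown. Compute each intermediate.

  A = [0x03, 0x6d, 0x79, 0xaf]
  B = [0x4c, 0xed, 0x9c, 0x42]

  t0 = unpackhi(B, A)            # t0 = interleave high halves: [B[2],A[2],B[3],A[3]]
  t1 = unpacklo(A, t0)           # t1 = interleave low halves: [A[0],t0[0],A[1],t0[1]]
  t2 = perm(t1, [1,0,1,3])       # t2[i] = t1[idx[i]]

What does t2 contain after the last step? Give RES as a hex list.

  t0: 9c 79 42 af
  t1: 03 9c 6d 79
  t2: 9c 03 9c 79

RES = [0x9c, 0x03, 0x9c, 0x79]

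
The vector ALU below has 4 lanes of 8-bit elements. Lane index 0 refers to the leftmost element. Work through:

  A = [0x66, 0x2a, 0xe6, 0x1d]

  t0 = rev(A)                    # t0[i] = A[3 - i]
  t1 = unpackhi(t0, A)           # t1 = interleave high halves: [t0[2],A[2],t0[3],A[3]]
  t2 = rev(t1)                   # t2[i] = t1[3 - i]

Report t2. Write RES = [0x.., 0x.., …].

  t0: 1d e6 2a 66
  t1: 2a e6 66 1d
  t2: 1d 66 e6 2a

RES = [ 0x1d  0x66  0xe6  0x2a ]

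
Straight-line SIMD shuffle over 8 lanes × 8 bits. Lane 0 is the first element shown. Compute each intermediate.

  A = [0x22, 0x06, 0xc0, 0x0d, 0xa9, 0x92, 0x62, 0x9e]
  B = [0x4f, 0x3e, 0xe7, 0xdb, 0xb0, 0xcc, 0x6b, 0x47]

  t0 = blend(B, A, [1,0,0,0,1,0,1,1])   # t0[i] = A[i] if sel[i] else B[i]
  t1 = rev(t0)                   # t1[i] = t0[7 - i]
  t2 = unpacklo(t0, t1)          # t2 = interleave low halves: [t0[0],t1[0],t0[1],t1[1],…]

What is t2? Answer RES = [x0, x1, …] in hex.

→ t0 |22|3e|e7|db|a9|cc|62|9e|
→ t1 |9e|62|cc|a9|db|e7|3e|22|
→ t2 |22|9e|3e|62|e7|cc|db|a9|

RES = [ 0x22  0x9e  0x3e  0x62  0xe7  0xcc  0xdb  0xa9 ]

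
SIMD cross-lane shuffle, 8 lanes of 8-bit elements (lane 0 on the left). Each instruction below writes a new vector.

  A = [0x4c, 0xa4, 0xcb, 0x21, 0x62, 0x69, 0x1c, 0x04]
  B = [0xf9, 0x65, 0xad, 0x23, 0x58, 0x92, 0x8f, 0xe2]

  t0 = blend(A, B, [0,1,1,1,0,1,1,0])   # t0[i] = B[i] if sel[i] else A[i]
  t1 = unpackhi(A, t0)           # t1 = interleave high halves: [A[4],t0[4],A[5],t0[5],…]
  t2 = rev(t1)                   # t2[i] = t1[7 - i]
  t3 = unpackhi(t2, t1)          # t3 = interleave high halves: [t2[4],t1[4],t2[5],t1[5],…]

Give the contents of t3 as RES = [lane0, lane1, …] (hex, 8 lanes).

RES = [0x92, 0x1c, 0x69, 0x8f, 0x62, 0x04, 0x62, 0x04]

t0 = [0x4c, 0x65, 0xad, 0x23, 0x62, 0x92, 0x8f, 0x04]
t1 = [0x62, 0x62, 0x69, 0x92, 0x1c, 0x8f, 0x04, 0x04]
t2 = [0x04, 0x04, 0x8f, 0x1c, 0x92, 0x69, 0x62, 0x62]
t3 = [0x92, 0x1c, 0x69, 0x8f, 0x62, 0x04, 0x62, 0x04]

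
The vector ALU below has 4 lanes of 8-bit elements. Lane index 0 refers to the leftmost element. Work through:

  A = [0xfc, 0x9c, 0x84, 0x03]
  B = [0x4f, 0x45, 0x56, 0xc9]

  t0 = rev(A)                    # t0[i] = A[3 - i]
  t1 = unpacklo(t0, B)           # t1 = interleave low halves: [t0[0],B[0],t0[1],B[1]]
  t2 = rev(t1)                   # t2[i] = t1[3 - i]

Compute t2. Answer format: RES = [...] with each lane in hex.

RES = [0x45, 0x84, 0x4f, 0x03]

→ t0 |03|84|9c|fc|
→ t1 |03|4f|84|45|
→ t2 |45|84|4f|03|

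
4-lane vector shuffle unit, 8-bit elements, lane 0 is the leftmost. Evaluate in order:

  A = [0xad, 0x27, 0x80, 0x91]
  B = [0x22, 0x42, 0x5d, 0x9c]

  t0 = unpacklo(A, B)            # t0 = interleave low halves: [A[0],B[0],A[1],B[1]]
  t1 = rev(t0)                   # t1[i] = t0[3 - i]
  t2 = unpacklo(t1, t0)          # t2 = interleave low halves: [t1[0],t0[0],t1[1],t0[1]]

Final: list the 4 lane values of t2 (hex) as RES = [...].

→ t0 |ad|22|27|42|
→ t1 |42|27|22|ad|
→ t2 |42|ad|27|22|

RES = [0x42, 0xad, 0x27, 0x22]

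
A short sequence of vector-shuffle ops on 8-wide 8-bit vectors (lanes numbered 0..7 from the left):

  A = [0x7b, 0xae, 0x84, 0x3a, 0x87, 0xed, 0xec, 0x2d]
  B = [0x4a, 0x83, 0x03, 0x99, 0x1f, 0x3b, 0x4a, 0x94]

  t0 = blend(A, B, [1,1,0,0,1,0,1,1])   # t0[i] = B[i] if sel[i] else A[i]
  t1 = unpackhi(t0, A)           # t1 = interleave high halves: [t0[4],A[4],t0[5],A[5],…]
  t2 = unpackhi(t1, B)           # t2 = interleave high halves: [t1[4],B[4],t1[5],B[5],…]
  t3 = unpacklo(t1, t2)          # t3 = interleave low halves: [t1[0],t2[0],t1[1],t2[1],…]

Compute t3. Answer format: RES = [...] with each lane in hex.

RES = [ 0x1f  0x4a  0x87  0x1f  0xed  0xec  0xed  0x3b ]

→ t0 |4a|83|84|3a|1f|ed|4a|94|
→ t1 |1f|87|ed|ed|4a|ec|94|2d|
→ t2 |4a|1f|ec|3b|94|4a|2d|94|
→ t3 |1f|4a|87|1f|ed|ec|ed|3b|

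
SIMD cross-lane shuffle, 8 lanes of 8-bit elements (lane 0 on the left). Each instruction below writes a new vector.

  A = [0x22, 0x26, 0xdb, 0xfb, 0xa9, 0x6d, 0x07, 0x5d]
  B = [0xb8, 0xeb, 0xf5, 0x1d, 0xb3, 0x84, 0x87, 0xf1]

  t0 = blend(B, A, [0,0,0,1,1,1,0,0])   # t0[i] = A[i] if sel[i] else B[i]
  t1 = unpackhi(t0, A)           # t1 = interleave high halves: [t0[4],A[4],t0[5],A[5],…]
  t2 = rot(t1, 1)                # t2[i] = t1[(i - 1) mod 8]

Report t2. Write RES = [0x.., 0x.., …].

RES = [ 0x5d  0xa9  0xa9  0x6d  0x6d  0x87  0x07  0xf1 ]

  t0: b8 eb f5 fb a9 6d 87 f1
  t1: a9 a9 6d 6d 87 07 f1 5d
  t2: 5d a9 a9 6d 6d 87 07 f1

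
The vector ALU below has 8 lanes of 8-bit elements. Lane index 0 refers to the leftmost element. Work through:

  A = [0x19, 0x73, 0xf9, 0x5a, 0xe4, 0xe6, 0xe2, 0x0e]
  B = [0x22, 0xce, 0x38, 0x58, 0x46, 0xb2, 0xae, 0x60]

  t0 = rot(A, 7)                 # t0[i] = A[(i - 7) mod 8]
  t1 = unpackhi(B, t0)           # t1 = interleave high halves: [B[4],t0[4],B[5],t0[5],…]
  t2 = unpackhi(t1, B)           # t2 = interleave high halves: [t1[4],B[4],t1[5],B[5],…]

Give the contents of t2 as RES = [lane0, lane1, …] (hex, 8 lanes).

RES = [0xae, 0x46, 0x0e, 0xb2, 0x60, 0xae, 0x19, 0x60]

  t0: 73 f9 5a e4 e6 e2 0e 19
  t1: 46 e6 b2 e2 ae 0e 60 19
  t2: ae 46 0e b2 60 ae 19 60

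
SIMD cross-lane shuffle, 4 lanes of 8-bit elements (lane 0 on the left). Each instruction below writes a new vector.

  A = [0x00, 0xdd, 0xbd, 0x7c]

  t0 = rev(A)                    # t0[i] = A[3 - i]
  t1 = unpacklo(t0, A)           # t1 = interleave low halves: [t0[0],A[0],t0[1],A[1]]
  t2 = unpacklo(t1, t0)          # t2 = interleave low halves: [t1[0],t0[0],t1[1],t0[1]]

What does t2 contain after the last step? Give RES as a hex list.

t0 = [0x7c, 0xbd, 0xdd, 0x00]
t1 = [0x7c, 0x00, 0xbd, 0xdd]
t2 = [0x7c, 0x7c, 0x00, 0xbd]

RES = [ 0x7c  0x7c  0x00  0xbd ]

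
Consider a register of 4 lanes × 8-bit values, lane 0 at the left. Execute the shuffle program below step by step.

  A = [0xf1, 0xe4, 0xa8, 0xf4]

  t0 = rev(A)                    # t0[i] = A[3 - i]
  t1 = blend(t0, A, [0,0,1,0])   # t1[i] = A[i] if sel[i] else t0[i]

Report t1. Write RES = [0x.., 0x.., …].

  t0: f4 a8 e4 f1
  t1: f4 a8 a8 f1

RES = [0xf4, 0xa8, 0xa8, 0xf1]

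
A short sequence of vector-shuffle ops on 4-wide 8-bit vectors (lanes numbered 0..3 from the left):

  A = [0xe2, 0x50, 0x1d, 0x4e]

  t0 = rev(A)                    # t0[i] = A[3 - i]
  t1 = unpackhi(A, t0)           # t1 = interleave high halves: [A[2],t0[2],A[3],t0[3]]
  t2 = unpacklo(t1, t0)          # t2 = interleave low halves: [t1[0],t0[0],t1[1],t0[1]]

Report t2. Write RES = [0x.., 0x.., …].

RES = [0x1d, 0x4e, 0x50, 0x1d]

t0 = [0x4e, 0x1d, 0x50, 0xe2]
t1 = [0x1d, 0x50, 0x4e, 0xe2]
t2 = [0x1d, 0x4e, 0x50, 0x1d]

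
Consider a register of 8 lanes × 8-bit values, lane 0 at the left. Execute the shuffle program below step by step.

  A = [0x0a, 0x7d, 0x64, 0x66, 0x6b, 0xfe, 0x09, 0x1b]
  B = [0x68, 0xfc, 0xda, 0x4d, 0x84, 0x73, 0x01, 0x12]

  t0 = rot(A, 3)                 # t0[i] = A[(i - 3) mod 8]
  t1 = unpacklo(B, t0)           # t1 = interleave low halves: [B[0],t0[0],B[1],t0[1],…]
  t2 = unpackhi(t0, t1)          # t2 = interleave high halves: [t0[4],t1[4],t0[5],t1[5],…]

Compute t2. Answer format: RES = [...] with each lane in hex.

RES = [ 0x7d  0xda  0x64  0x1b  0x66  0x4d  0x6b  0x0a ]

→ t0 |fe|09|1b|0a|7d|64|66|6b|
→ t1 |68|fe|fc|09|da|1b|4d|0a|
→ t2 |7d|da|64|1b|66|4d|6b|0a|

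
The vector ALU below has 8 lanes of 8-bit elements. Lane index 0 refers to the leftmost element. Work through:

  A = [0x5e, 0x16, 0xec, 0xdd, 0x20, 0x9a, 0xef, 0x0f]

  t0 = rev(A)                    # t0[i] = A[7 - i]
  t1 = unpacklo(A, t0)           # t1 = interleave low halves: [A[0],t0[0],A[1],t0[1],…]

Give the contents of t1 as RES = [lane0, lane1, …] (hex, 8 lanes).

RES = [0x5e, 0x0f, 0x16, 0xef, 0xec, 0x9a, 0xdd, 0x20]

→ t0 |0f|ef|9a|20|dd|ec|16|5e|
→ t1 |5e|0f|16|ef|ec|9a|dd|20|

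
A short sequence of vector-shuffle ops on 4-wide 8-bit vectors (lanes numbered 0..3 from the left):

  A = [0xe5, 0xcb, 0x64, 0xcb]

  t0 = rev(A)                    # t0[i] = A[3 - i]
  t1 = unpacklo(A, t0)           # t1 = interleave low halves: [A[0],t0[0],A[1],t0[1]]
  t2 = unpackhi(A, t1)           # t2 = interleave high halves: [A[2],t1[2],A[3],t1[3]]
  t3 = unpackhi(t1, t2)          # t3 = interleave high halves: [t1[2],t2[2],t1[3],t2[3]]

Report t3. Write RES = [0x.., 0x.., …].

→ t0 |cb|64|cb|e5|
→ t1 |e5|cb|cb|64|
→ t2 |64|cb|cb|64|
→ t3 |cb|cb|64|64|

RES = [0xcb, 0xcb, 0x64, 0x64]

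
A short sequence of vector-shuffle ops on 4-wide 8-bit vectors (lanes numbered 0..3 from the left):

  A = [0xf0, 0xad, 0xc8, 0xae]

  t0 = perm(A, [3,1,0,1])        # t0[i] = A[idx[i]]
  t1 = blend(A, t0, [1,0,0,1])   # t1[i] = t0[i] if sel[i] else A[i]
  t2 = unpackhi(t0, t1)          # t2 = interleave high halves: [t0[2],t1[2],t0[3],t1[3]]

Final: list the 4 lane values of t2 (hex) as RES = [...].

RES = [0xf0, 0xc8, 0xad, 0xad]

→ t0 |ae|ad|f0|ad|
→ t1 |ae|ad|c8|ad|
→ t2 |f0|c8|ad|ad|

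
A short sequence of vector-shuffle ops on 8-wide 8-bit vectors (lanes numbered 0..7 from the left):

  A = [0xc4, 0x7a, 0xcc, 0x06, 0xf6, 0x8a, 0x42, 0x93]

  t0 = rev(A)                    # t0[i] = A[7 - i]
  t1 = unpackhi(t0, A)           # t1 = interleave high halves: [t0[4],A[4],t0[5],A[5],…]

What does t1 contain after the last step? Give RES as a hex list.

  t0: 93 42 8a f6 06 cc 7a c4
  t1: 06 f6 cc 8a 7a 42 c4 93

RES = [ 0x06  0xf6  0xcc  0x8a  0x7a  0x42  0xc4  0x93 ]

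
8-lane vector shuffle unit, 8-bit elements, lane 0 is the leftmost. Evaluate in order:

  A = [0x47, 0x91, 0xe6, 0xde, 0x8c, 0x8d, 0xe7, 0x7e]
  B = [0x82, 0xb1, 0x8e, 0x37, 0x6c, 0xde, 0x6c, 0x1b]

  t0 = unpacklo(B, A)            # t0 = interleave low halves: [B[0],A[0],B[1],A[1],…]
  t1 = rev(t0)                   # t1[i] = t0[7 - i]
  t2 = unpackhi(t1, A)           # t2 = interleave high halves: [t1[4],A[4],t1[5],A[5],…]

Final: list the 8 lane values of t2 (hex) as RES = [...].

→ t0 |82|47|b1|91|8e|e6|37|de|
→ t1 |de|37|e6|8e|91|b1|47|82|
→ t2 |91|8c|b1|8d|47|e7|82|7e|

RES = [0x91, 0x8c, 0xb1, 0x8d, 0x47, 0xe7, 0x82, 0x7e]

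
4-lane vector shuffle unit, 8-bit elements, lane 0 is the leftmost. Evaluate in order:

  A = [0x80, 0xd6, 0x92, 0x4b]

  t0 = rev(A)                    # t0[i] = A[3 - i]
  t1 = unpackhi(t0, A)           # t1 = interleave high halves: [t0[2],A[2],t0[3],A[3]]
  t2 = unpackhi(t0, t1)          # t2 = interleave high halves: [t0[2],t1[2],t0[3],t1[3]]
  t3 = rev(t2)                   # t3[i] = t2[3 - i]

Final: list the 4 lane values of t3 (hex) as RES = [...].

RES = [ 0x4b  0x80  0x80  0xd6 ]

t0 = [0x4b, 0x92, 0xd6, 0x80]
t1 = [0xd6, 0x92, 0x80, 0x4b]
t2 = [0xd6, 0x80, 0x80, 0x4b]
t3 = [0x4b, 0x80, 0x80, 0xd6]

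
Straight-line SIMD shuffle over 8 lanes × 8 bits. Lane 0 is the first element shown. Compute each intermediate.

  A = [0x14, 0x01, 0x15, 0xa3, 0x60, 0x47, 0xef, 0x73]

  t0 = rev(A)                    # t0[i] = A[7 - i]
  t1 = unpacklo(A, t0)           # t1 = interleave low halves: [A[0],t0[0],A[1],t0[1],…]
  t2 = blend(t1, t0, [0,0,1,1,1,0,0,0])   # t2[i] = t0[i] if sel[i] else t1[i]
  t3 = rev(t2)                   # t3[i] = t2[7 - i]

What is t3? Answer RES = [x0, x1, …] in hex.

  t0: 73 ef 47 60 a3 15 01 14
  t1: 14 73 01 ef 15 47 a3 60
  t2: 14 73 47 60 a3 47 a3 60
  t3: 60 a3 47 a3 60 47 73 14

RES = [ 0x60  0xa3  0x47  0xa3  0x60  0x47  0x73  0x14 ]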